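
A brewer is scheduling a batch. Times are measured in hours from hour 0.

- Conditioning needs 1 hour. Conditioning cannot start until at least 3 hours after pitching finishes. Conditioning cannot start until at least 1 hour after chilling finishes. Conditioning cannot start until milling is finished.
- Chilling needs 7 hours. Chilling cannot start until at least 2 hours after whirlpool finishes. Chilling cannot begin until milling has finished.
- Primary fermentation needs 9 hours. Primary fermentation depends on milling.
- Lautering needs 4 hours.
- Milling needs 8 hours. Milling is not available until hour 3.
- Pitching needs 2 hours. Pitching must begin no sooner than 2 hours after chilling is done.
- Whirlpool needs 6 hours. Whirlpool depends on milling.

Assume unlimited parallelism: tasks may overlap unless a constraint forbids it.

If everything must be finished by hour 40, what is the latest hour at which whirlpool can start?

17

To finish by hour 40, conditioning (duration 1) must start no later than hour 39.
Pitching feeds into conditioning (must start by hour 39, minus 3-hour gap → hour 36); so pitching must finish by hour 36 and therefore start by hour 34.
Chilling must finish in time for pitching (must start by hour 34, minus 2-hour gap → hour 32); conditioning (must start by hour 39, minus 1-hour gap → hour 38). The tightest is hour 32, so chilling must start by 32 − 7 = hour 25.
Whirlpool feeds into chilling (must start by hour 25, minus 2-hour gap → hour 23); so whirlpool must finish by hour 23 and therefore start by hour 17.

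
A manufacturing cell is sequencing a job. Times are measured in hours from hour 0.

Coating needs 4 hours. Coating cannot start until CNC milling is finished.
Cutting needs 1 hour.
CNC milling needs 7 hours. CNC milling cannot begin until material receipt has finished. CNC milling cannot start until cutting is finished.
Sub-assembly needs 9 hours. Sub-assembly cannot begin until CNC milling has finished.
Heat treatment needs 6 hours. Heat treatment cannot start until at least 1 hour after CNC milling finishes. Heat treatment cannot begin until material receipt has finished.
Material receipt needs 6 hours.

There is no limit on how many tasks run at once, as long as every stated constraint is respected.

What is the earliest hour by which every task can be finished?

Nothing blocks cutting, so it runs from hour 0 to hour 1.
Material receipt has no prerequisites, so it starts at hour 0 and finishes at hour 6.
CNC milling has to wait for material receipt (finishes hour 6); cutting (finishes hour 1). The latest of these is hour 6, so CNC milling runs hour 6 to 6 + 7 = hour 13.
After CNC milling (finishes hour 13), sub-assembly can start at hour 13 and finishes at hour 22.
Coating cannot begin until CNC milling (finishes hour 13). It runs from hour 13 to 13 + 4 = hour 17.
Heat treatment cannot start until CNC milling (finishes hour 13, plus 1-hour gap → hour 14); material receipt (finishes hour 6). The controlling bound is hour 14, so heat treatment finishes at 14 + 6 = hour 20.
All tasks are finished once the last one completes. Finish times: Material receipt at 6, Cutting at 1, CNC milling at 13, Heat treatment at 20, Coating at 17, Sub-assembly at 22. The latest is hour 22.

22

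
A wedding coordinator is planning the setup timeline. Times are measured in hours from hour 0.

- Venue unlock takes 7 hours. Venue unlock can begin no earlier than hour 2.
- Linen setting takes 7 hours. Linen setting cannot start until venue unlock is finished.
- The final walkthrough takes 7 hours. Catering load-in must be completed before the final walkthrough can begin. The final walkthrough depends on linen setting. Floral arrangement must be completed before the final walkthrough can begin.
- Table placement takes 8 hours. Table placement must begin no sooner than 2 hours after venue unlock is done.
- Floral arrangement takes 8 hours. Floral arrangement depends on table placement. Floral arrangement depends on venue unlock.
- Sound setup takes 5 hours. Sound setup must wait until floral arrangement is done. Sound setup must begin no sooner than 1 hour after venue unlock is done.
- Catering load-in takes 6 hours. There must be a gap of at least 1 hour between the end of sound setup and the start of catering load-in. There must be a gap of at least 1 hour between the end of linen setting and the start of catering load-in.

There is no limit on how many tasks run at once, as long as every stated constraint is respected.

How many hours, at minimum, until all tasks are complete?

After its own release at hour 2, venue unlock can start at hour 2 and finishes at hour 9.
After venue unlock (finishes hour 9), linen setting can start at hour 9 and finishes at hour 16.
Table placement cannot begin until venue unlock (finishes hour 9, plus 2-hour gap → hour 11). It runs from hour 11 to 11 + 8 = hour 19.
Floral arrangement needs all of table placement (finishes hour 19); venue unlock (finishes hour 9). That puts its earliest start at hour 19; it finishes at 19 + 8 = hour 27.
Sound setup has to wait for floral arrangement (finishes hour 27); venue unlock (finishes hour 9, plus 1-hour gap → hour 10). The latest of these is hour 27, so sound setup runs hour 27 to 27 + 5 = hour 32.
For catering load-in: sound setup (finishes hour 32, plus 1-hour gap → hour 33); linen setting (finishes hour 16, plus 1-hour gap → hour 17). Taking the maximum gives a start of hour 33, and it finishes at 33 + 6 = hour 39.
The final walkthrough has to wait for catering load-in (finishes hour 39); linen setting (finishes hour 16); floral arrangement (finishes hour 27). The latest of these is hour 39, so the final walkthrough runs hour 39 to 39 + 7 = hour 46.
All tasks are finished once the last one completes. Finish times: Venue unlock at 9, Table placement at 19, Linen setting at 16, Floral arrangement at 27, Sound setup at 32, Catering load-in at 39, The final walkthrough at 46. The latest is hour 46.

46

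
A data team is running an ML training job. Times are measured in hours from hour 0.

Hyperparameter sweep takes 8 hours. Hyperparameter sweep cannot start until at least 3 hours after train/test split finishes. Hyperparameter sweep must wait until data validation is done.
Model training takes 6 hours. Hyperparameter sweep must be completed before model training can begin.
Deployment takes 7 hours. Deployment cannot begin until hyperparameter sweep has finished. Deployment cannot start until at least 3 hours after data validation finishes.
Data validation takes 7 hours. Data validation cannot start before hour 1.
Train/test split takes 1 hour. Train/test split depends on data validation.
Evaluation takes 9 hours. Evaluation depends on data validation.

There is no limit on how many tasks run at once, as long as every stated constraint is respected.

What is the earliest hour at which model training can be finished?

26

Data validation cannot begin until its own release at hour 1. It runs from hour 1 to 1 + 7 = hour 8.
Train/test split waits on data validation (finishes hour 8), so it starts at hour 8 and finishes at 8 + 1 = hour 9.
Hyperparameter sweep cannot start until train/test split (finishes hour 9, plus 3-hour gap → hour 12); data validation (finishes hour 8). The controlling bound is hour 12, so hyperparameter sweep finishes at 12 + 8 = hour 20.
After hyperparameter sweep (finishes hour 20), model training can start at hour 20 and finishes at hour 26.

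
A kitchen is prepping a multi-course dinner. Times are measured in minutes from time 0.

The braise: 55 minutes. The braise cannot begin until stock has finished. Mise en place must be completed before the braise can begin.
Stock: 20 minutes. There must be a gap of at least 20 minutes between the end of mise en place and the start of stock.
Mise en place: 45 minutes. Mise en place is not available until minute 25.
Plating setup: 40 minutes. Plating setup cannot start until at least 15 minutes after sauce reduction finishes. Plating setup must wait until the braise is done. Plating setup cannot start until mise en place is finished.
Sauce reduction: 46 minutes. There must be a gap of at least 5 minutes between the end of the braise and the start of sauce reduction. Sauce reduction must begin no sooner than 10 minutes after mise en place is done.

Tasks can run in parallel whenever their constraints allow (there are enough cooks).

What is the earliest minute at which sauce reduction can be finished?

Mise en place cannot begin until its own release at minute 25. It runs from minute 25 to 25 + 45 = minute 70.
After mise en place (finishes minute 70, plus 20-minute gap → minute 90), stock can start at minute 90 and finishes at minute 110.
For the braise: stock (finishes minute 110); mise en place (finishes minute 70). Taking the maximum gives a start of minute 110, and it finishes at 110 + 55 = minute 165.
Sauce reduction needs all of the braise (finishes minute 165, plus 5-minute gap → minute 170); mise en place (finishes minute 70, plus 10-minute gap → minute 80). That puts its earliest start at minute 170; it finishes at 170 + 46 = minute 216.

216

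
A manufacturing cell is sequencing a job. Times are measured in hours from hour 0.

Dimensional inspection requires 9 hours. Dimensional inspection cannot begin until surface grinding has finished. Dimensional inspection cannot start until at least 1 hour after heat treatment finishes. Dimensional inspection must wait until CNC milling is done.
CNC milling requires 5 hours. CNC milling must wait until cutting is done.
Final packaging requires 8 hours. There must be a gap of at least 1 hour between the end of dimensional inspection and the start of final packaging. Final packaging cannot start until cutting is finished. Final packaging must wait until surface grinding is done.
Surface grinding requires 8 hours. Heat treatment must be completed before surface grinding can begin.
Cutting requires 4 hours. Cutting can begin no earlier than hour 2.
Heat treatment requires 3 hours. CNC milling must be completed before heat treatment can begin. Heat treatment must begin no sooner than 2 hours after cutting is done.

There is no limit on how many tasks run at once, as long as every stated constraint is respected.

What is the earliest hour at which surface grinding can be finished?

After its own release at hour 2, cutting can start at hour 2 and finishes at hour 6.
After cutting (finishes hour 6), CNC milling can start at hour 6 and finishes at hour 11.
Heat treatment has to wait for CNC milling (finishes hour 11); cutting (finishes hour 6, plus 2-hour gap → hour 8). The latest of these is hour 11, so heat treatment runs hour 11 to 11 + 3 = hour 14.
Surface grinding waits on heat treatment (finishes hour 14), so it starts at hour 14 and finishes at 14 + 8 = hour 22.

22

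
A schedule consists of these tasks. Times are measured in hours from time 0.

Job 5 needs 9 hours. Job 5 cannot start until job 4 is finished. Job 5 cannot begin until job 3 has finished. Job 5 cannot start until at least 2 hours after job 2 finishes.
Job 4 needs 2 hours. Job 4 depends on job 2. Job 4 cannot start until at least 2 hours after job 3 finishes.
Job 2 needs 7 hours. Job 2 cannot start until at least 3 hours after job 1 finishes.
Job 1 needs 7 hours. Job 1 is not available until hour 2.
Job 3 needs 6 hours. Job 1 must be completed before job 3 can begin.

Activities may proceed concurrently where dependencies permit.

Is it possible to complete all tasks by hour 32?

Yes

After its own release at hour 2, job 1 can start at hour 2 and finishes at hour 9.
Job 3 waits on job 1 (finishes hour 9), so it starts at hour 9 and finishes at 9 + 6 = hour 15.
After job 1 (finishes hour 9, plus 3-hour gap → hour 12), job 2 can start at hour 12 and finishes at hour 19.
Job 4 has to wait for job 2 (finishes hour 19); job 3 (finishes hour 15, plus 2-hour gap → hour 17). The latest of these is hour 19, so job 4 runs hour 19 to 19 + 2 = hour 21.
Job 5 cannot start until job 4 (finishes hour 21); job 3 (finishes hour 15); job 2 (finishes hour 19, plus 2-hour gap → hour 21). The controlling bound is hour 21, so job 5 finishes at 21 + 9 = hour 30.
Every task is finished by hour 30, which is no later than the deadline of 32, so the schedule is feasible.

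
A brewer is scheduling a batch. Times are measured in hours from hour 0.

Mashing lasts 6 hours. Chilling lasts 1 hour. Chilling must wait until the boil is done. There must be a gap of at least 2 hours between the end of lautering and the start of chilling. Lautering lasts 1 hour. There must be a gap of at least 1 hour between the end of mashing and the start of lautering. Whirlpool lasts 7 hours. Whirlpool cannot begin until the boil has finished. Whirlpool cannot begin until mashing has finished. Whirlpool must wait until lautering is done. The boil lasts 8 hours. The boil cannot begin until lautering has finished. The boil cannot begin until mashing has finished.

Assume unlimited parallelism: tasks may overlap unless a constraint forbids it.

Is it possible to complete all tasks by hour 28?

Mashing can start immediately at hour 0; it finishes at hour 6.
Lautering waits on mashing (finishes hour 6, plus 1-hour gap → hour 7), so it starts at hour 7 and finishes at 7 + 1 = hour 8.
For the boil: lautering (finishes hour 8); mashing (finishes hour 6). Taking the maximum gives a start of hour 8, and it finishes at 8 + 8 = hour 16.
Chilling needs all of the boil (finishes hour 16); lautering (finishes hour 8, plus 2-hour gap → hour 10). That puts its earliest start at hour 16; it finishes at 16 + 1 = hour 17.
Whirlpool has to wait for the boil (finishes hour 16); mashing (finishes hour 6); lautering (finishes hour 8). The latest of these is hour 16, so whirlpool runs hour 16 to 16 + 7 = hour 23.
Every task is finished by hour 23, which is no later than the deadline of 28, so the schedule is feasible.

Yes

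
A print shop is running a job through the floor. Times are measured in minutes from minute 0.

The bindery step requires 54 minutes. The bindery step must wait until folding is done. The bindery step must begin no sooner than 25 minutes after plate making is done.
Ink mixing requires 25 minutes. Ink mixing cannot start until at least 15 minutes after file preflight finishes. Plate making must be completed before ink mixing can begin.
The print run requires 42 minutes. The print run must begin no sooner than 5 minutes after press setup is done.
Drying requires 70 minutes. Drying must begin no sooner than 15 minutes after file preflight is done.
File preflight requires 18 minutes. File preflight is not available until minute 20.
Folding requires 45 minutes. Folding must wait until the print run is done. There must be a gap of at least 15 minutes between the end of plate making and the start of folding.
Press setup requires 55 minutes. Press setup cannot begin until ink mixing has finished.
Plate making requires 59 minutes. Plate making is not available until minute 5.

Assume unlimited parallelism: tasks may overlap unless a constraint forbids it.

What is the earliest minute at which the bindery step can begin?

Plate making cannot begin until its own release at minute 5. It runs from minute 5 to 5 + 59 = minute 64.
File preflight cannot begin until its own release at minute 20. It runs from minute 20 to 20 + 18 = minute 38.
For ink mixing: file preflight (finishes minute 38, plus 15-minute gap → minute 53); plate making (finishes minute 64). Taking the maximum gives a start of minute 64, and it finishes at 64 + 25 = minute 89.
Press setup waits on ink mixing (finishes minute 89), so it starts at minute 89 and finishes at 89 + 55 = minute 144.
The print run waits on press setup (finishes minute 144, plus 5-minute gap → minute 149), so it starts at minute 149 and finishes at 149 + 42 = minute 191.
Folding cannot start until the print run (finishes minute 191); plate making (finishes minute 64, plus 15-minute gap → minute 79). The controlling bound is minute 191, so folding finishes at 191 + 45 = minute 236.
The bindery step waits on folding (finishes minute 236); plate making (finishes minute 64, plus 25-minute gap → minute 89). The latest of these is minute 236, which is the earliest the bindery step can start.

236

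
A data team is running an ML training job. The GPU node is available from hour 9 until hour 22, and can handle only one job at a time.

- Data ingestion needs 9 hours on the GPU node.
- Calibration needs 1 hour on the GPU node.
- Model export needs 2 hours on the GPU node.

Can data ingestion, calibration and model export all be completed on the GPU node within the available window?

The GPU node window is 22 − 9 = 13 hours.
Running back to back, the jobs need 9 + 1 + 2 = 12 hours on the GPU node.
Since 12 ≤ 13, they fit within the window.

Yes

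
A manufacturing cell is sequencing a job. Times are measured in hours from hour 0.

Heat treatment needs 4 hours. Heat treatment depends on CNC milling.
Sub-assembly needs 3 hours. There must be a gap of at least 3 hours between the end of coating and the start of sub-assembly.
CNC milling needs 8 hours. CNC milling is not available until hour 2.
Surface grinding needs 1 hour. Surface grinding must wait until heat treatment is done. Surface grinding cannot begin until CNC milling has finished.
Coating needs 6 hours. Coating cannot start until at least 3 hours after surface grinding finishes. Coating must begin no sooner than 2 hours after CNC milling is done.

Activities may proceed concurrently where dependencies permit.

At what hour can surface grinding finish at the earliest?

15

CNC milling cannot begin until its own release at hour 2. It runs from hour 2 to 2 + 8 = hour 10.
After CNC milling (finishes hour 10), heat treatment can start at hour 10 and finishes at hour 14.
Surface grinding cannot start until heat treatment (finishes hour 14); CNC milling (finishes hour 10). The controlling bound is hour 14, so surface grinding finishes at 14 + 1 = hour 15.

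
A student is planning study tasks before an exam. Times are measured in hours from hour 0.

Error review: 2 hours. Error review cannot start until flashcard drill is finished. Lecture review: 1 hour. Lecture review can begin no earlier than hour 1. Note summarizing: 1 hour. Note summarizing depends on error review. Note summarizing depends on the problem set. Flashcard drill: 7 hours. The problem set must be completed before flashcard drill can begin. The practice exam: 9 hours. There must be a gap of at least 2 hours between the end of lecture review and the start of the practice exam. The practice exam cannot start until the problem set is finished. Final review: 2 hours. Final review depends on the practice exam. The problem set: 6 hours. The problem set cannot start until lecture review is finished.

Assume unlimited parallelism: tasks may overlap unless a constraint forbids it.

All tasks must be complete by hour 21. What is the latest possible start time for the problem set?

To finish by hour 21, note summarizing (duration 1) must start no later than hour 20.
Since note summarizing (must start by hour 20) depends on it, error review must finish by hour 20. Backing off its 2-hour duration gives a latest start of hour 18.
Flashcard drill feeds into error review (must start by hour 18); so flashcard drill must finish by hour 18 and therefore start by hour 11.
Final review must finish by hour 21; it takes 2 hours, so it must start by 21 − 2 = hour 19.
The practice exam must finish before final review (must start by hour 19). With a 9-hour duration, the practice exam must start by 19 − 9 = hour 10.
The problem set must finish in time for flashcard drill (must start by hour 11); the practice exam (must start by hour 10); note summarizing (must start by hour 20). The tightest is hour 10, so the problem set must start by 10 − 6 = hour 4.

4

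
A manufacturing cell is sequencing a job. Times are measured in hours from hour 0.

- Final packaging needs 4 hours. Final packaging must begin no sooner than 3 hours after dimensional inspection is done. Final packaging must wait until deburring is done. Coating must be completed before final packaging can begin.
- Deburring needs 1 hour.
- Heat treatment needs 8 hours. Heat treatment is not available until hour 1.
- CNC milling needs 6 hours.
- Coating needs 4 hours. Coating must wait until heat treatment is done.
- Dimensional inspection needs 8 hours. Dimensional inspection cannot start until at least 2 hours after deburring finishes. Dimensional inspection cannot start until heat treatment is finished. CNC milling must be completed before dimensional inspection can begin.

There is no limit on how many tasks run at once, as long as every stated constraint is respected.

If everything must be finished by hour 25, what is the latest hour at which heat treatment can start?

2

Final packaging has no dependents, so it just needs to finish by hour 25. Starting by 25 − 4 = hour 21 achieves that.
Dimensional inspection feeds into final packaging (must start by hour 21, minus 3-hour gap → hour 18); so dimensional inspection must finish by hour 18 and therefore start by hour 10.
Coating must finish before final packaging (must start by hour 21). With a 4-hour duration, coating must start by 21 − 4 = hour 17.
Heat treatment feeds dimensional inspection (must start by hour 10); coating (must start by hour 17). Taking the minimum, heat treatment must finish by hour 10 and start by 10 − 8 = hour 2.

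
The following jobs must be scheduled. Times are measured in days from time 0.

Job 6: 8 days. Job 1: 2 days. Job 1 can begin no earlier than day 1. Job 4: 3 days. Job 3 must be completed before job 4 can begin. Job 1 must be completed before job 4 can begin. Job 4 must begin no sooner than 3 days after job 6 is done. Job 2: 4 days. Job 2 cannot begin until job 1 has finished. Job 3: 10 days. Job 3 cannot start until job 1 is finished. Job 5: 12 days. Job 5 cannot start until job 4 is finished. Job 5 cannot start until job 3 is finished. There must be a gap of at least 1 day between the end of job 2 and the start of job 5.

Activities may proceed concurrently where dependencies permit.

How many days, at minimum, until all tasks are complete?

Job 6 has no prerequisites, so it starts at day 0 and finishes at day 8.
Job 1 cannot begin until its own release at day 1. It runs from day 1 to 1 + 2 = day 3.
After job 1 (finishes day 3), job 3 can start at day 3 and finishes at day 13.
Job 4 cannot start until job 3 (finishes day 13); job 1 (finishes day 3); job 6 (finishes day 8, plus 3-day gap → day 11). The controlling bound is day 13, so job 4 finishes at 13 + 3 = day 16.
Job 2 cannot begin until job 1 (finishes day 3). It runs from day 3 to 3 + 4 = day 7.
Job 5 needs all of job 4 (finishes day 16); job 3 (finishes day 13); job 2 (finishes day 7, plus 1-day gap → day 8). That puts its earliest start at day 16; it finishes at 16 + 12 = day 28.
All tasks are finished once the last one completes. Finish times: Job 1 at 3, Job 2 at 7, Job 3 at 13, Job 4 at 16, Job 5 at 28, Job 6 at 8. The latest is day 28.

28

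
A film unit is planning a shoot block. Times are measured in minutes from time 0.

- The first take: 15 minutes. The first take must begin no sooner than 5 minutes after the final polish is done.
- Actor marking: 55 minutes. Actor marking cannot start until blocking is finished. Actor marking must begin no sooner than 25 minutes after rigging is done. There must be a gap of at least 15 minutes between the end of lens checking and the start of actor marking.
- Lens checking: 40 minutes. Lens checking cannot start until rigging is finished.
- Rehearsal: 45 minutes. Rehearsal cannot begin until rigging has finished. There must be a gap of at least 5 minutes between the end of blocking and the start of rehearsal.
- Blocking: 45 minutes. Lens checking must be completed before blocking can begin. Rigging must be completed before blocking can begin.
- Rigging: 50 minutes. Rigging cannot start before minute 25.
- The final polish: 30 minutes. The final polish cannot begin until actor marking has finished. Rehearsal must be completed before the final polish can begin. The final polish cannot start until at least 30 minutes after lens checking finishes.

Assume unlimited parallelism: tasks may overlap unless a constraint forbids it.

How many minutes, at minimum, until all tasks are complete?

After its own release at minute 25, rigging can start at minute 25 and finishes at minute 75.
Lens checking cannot begin until rigging (finishes minute 75). It runs from minute 75 to 75 + 40 = minute 115.
For blocking: lens checking (finishes minute 115); rigging (finishes minute 75). Taking the maximum gives a start of minute 115, and it finishes at 115 + 45 = minute 160.
For rehearsal: rigging (finishes minute 75); blocking (finishes minute 160, plus 5-minute gap → minute 165). Taking the maximum gives a start of minute 165, and it finishes at 165 + 45 = minute 210.
Actor marking cannot start until blocking (finishes minute 160); rigging (finishes minute 75, plus 25-minute gap → minute 100); lens checking (finishes minute 115, plus 15-minute gap → minute 130). The controlling bound is minute 160, so actor marking finishes at 160 + 55 = minute 215.
The final polish needs all of actor marking (finishes minute 215); rehearsal (finishes minute 210); lens checking (finishes minute 115, plus 30-minute gap → minute 145). That puts its earliest start at minute 215; it finishes at 215 + 30 = minute 245.
The first take cannot begin until the final polish (finishes minute 245, plus 5-minute gap → minute 250). It runs from minute 250 to 250 + 15 = minute 265.
All tasks are finished once the last one completes. Finish times: Rigging at 75, Lens checking at 115, Blocking at 160, Actor marking at 215, Rehearsal at 210, The final polish at 245, The first take at 265. The latest is minute 265.

265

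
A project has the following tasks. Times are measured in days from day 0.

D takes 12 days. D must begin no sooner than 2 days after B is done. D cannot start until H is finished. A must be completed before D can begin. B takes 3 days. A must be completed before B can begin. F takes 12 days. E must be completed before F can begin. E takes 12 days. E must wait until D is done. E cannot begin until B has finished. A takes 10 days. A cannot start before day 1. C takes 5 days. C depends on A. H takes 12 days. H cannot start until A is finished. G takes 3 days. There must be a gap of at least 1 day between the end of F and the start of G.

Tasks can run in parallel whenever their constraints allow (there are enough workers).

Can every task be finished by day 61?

A cannot begin until its own release at day 1. It runs from day 1 to 1 + 10 = day 11.
H waits on A (finishes day 11), so it starts at day 11 and finishes at 11 + 12 = day 23.
C cannot begin until A (finishes day 11). It runs from day 11 to 11 + 5 = day 16.
After A (finishes day 11), B can start at day 11 and finishes at day 14.
D has to wait for B (finishes day 14, plus 2-day gap → day 16); H (finishes day 23); A (finishes day 11). The latest of these is day 23, so D runs day 23 to 23 + 12 = day 35.
E has to wait for D (finishes day 35); B (finishes day 14). The latest of these is day 35, so E runs day 35 to 35 + 12 = day 47.
F waits on E (finishes day 47), so it starts at day 47 and finishes at 47 + 12 = day 59.
After F (finishes day 59, plus 1-day gap → day 60), G can start at day 60 and finishes at day 63.
The earliest everything can be done is day 63, which is after the deadline of 61, so it is not possible.

No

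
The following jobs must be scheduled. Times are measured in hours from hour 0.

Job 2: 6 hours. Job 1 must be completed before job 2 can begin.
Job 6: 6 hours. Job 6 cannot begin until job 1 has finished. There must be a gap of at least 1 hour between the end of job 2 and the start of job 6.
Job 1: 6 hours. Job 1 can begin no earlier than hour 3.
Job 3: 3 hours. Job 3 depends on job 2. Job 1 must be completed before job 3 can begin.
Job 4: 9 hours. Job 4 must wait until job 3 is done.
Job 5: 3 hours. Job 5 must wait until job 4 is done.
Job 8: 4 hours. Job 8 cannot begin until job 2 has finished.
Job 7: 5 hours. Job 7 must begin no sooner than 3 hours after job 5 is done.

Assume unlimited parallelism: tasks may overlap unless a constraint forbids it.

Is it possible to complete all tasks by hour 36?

Job 1 waits on its own release at hour 3, so it starts at hour 3 and finishes at 3 + 6 = hour 9.
Job 2 waits on job 1 (finishes hour 9), so it starts at hour 9 and finishes at 9 + 6 = hour 15.
Job 8 waits on job 2 (finishes hour 15), so it starts at hour 15 and finishes at 15 + 4 = hour 19.
Job 6 has to wait for job 1 (finishes hour 9); job 2 (finishes hour 15, plus 1-hour gap → hour 16). The latest of these is hour 16, so job 6 runs hour 16 to 16 + 6 = hour 22.
Job 3 has to wait for job 2 (finishes hour 15); job 1 (finishes hour 9). The latest of these is hour 15, so job 3 runs hour 15 to 15 + 3 = hour 18.
After job 3 (finishes hour 18), job 4 can start at hour 18 and finishes at hour 27.
Job 5 waits on job 4 (finishes hour 27), so it starts at hour 27 and finishes at 27 + 3 = hour 30.
After job 5 (finishes hour 30, plus 3-hour gap → hour 33), job 7 can start at hour 33 and finishes at hour 38.
The earliest everything can be done is hour 38, which is after the deadline of 36, so it is not possible.

No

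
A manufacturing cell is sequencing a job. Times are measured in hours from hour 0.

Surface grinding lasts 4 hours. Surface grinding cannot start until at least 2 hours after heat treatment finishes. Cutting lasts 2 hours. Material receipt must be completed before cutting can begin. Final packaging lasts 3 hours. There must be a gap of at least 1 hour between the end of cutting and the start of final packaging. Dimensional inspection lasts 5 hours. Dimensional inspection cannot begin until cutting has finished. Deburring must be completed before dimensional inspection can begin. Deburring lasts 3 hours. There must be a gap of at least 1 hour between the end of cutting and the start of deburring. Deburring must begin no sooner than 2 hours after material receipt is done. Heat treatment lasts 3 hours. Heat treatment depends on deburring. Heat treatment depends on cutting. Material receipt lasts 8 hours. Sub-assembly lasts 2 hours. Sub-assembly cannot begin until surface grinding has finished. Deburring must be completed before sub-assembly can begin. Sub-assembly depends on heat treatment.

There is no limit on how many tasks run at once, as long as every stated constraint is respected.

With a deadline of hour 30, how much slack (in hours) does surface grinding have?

5

Material receipt can start immediately at hour 0; it finishes at hour 8.
After material receipt (finishes hour 8), cutting can start at hour 8 and finishes at hour 10.
Deburring cannot start until cutting (finishes hour 10, plus 1-hour gap → hour 11); material receipt (finishes hour 8, plus 2-hour gap → hour 10). The controlling bound is hour 11, so deburring finishes at 11 + 3 = hour 14.
Heat treatment needs all of deburring (finishes hour 14); cutting (finishes hour 10). That puts its earliest start at hour 14; it finishes at 14 + 3 = hour 17.
Surface grinding waits on heat treatment (finishes hour 17, plus 2-hour gap → hour 19), so it starts at hour 19 and finishes at 19 + 4 = hour 23.

Working backward from the deadline:
Nothing follows sub-assembly; the deadline of hour 30 is its only limit. It must start by 30 − 2 = hour 28.
Since sub-assembly (must start by hour 28) depends on it, surface grinding must finish by hour 28. Backing off its 4-hour duration gives a latest start of hour 24.
So surface grinding can start as early as hour 19 and as late as hour 24, giving 24 − 19 = 5 hours of slack.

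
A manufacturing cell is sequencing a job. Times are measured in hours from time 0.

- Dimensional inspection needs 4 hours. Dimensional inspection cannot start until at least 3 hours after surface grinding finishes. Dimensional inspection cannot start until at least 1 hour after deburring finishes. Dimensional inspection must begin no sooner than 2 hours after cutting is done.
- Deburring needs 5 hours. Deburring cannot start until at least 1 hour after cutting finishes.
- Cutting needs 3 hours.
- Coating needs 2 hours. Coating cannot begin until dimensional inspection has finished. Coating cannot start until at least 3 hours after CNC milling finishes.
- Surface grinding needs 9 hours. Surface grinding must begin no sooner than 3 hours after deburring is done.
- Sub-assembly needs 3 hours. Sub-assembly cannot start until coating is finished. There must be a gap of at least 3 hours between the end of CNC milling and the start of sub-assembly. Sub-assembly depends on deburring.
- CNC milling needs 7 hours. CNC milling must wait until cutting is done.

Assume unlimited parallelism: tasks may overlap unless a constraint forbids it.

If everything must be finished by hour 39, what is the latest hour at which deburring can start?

Nothing follows sub-assembly; the deadline of hour 39 is its only limit. It must start by 39 − 3 = hour 36.
Since sub-assembly (must start by hour 36) depends on it, coating must finish by hour 36. Backing off its 2-hour duration gives a latest start of hour 34.
Dimensional inspection has to be done before coating (must start by hour 34). That means finishing by hour 34, i.e. starting by 34 − 4 = hour 30.
Surface grinding feeds into dimensional inspection (must start by hour 30, minus 3-hour gap → hour 27); so surface grinding must finish by hour 27 and therefore start by hour 18.
Deburring feeds surface grinding (must start by hour 18, minus 3-hour gap → hour 15); dimensional inspection (must start by hour 30, minus 1-hour gap → hour 29); sub-assembly (must start by hour 36). Taking the minimum, deburring must finish by hour 15 and start by 15 − 5 = hour 10.

10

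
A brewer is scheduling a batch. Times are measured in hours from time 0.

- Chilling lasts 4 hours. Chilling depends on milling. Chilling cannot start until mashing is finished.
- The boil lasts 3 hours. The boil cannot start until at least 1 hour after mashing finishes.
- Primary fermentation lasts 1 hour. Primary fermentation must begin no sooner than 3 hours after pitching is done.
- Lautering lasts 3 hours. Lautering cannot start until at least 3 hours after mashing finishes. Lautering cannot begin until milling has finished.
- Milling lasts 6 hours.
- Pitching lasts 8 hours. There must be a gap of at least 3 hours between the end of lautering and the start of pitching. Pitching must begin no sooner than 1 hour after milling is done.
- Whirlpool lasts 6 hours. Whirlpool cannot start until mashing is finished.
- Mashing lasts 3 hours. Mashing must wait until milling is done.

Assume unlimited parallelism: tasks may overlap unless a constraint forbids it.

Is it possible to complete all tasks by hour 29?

No

Nothing blocks milling, so it runs from hour 0 to hour 6.
Mashing cannot begin until milling (finishes hour 6). It runs from hour 6 to 6 + 3 = hour 9.
For chilling: milling (finishes hour 6); mashing (finishes hour 9). Taking the maximum gives a start of hour 9, and it finishes at 9 + 4 = hour 13.
After mashing (finishes hour 9), whirlpool can start at hour 9 and finishes at hour 15.
After mashing (finishes hour 9, plus 1-hour gap → hour 10), the boil can start at hour 10 and finishes at hour 13.
Lautering needs all of mashing (finishes hour 9, plus 3-hour gap → hour 12); milling (finishes hour 6). That puts its earliest start at hour 12; it finishes at 12 + 3 = hour 15.
Pitching has to wait for lautering (finishes hour 15, plus 3-hour gap → hour 18); milling (finishes hour 6, plus 1-hour gap → hour 7). The latest of these is hour 18, so pitching runs hour 18 to 18 + 8 = hour 26.
After pitching (finishes hour 26, plus 3-hour gap → hour 29), primary fermentation can start at hour 29 and finishes at hour 30.
The earliest everything can be done is hour 30, which is after the deadline of 29, so it is not possible.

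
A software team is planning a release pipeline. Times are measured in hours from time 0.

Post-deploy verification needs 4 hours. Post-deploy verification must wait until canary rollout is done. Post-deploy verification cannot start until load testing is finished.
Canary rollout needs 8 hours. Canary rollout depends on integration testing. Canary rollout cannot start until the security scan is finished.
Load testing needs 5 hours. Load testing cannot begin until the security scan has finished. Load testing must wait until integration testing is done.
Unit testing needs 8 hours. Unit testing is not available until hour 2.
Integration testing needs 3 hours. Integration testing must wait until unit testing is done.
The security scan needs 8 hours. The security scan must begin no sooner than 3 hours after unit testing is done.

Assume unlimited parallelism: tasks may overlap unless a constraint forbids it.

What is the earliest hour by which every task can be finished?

Unit testing cannot begin until its own release at hour 2. It runs from hour 2 to 2 + 8 = hour 10.
The security scan waits on unit testing (finishes hour 10, plus 3-hour gap → hour 13), so it starts at hour 13 and finishes at 13 + 8 = hour 21.
Integration testing cannot begin until unit testing (finishes hour 10). It runs from hour 10 to 10 + 3 = hour 13.
Load testing cannot start until the security scan (finishes hour 21); integration testing (finishes hour 13). The controlling bound is hour 21, so load testing finishes at 21 + 5 = hour 26.
Canary rollout cannot start until integration testing (finishes hour 13); the security scan (finishes hour 21). The controlling bound is hour 21, so canary rollout finishes at 21 + 8 = hour 29.
Post-deploy verification has to wait for canary rollout (finishes hour 29); load testing (finishes hour 26). The latest of these is hour 29, so post-deploy verification runs hour 29 to 29 + 4 = hour 33.
All tasks are finished once the last one completes. Finish times: Unit testing at 10, Integration testing at 13, The security scan at 21, Canary rollout at 29, Load testing at 26, Post-deploy verification at 33. The latest is hour 33.

33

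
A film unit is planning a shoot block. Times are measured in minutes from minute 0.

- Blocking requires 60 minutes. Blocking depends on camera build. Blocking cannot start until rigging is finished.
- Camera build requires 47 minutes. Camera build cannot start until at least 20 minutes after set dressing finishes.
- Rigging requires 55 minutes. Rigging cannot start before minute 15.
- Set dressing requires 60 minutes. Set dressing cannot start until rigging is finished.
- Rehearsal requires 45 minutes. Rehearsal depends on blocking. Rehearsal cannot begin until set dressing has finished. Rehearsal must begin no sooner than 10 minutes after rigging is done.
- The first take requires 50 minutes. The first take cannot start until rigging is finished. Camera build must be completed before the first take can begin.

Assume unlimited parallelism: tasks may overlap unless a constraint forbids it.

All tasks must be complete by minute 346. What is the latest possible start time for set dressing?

114

Nothing follows rehearsal; the deadline of minute 346 is its only limit. It must start by 346 − 45 = minute 301.
Blocking feeds into rehearsal (must start by minute 301); so blocking must finish by minute 301 and therefore start by minute 241.
The first take has no dependents, so it just needs to finish by minute 346. Starting by 346 − 50 = minute 296 achieves that.
Camera build feeds blocking (must start by minute 241); the first take (must start by minute 296). Taking the minimum, camera build must finish by minute 241 and start by 241 − 47 = minute 194.
Set dressing must finish in time for camera build (must start by minute 194, minus 20-minute gap → minute 174); rehearsal (must start by minute 301). The tightest is minute 174, so set dressing must start by 174 − 60 = minute 114.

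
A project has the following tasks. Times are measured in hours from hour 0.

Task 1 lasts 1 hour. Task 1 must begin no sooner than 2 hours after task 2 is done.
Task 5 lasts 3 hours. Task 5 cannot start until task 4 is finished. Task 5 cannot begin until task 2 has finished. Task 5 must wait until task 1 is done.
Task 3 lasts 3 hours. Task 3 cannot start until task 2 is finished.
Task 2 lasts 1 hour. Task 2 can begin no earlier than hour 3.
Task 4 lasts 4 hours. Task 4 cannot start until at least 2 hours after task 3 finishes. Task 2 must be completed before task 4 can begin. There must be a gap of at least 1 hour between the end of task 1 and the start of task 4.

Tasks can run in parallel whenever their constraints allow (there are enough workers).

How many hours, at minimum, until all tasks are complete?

Task 2 cannot begin until its own release at hour 3. It runs from hour 3 to 3 + 1 = hour 4.
Task 3 cannot begin until task 2 (finishes hour 4). It runs from hour 4 to 4 + 3 = hour 7.
After task 2 (finishes hour 4, plus 2-hour gap → hour 6), task 1 can start at hour 6 and finishes at hour 7.
For task 4: task 3 (finishes hour 7, plus 2-hour gap → hour 9); task 2 (finishes hour 4); task 1 (finishes hour 7, plus 1-hour gap → hour 8). Taking the maximum gives a start of hour 9, and it finishes at 9 + 4 = hour 13.
Task 5 needs all of task 4 (finishes hour 13); task 2 (finishes hour 4); task 1 (finishes hour 7). That puts its earliest start at hour 13; it finishes at 13 + 3 = hour 16.
All tasks are finished once the last one completes. Finish times: Task 1 at 7, Task 2 at 4, Task 3 at 7, Task 4 at 13, Task 5 at 16. The latest is hour 16.

16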